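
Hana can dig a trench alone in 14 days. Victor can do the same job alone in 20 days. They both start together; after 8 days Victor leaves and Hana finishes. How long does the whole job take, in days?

In the first 8 days the combined rate is 17/140, so 34/35 of the job is done, leaving 1/35.
After Victor leaves the rate is 1/14 per day; the remaining 1/35 takes 2/5 days.
Total = 8 + 2/5 = 42/5 days.

42/5 days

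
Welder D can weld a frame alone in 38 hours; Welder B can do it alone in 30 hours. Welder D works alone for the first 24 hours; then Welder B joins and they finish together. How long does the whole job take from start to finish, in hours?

In 24 hours Welder D does 24/38 = 12/19 of the job, leaving 7/19.
Welder D and Welder B together work at 17/285 per hour, so finishing takes 7/19 ÷ 17/285 = 105/17 hours.
Total time = 24 + 105/17 = 513/17 hours.

513/17 hours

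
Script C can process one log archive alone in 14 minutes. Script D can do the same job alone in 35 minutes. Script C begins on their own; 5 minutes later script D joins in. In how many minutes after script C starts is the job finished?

80/7 minutes

In the first 5 minutes script C alone does 5/14 of the job, leaving 9/14.
Once everyone is working, combined rate: 1/14 + 1/35 = (5 + 2)/70 = 7/70 = 1/10 per minute.
Remaining 9/14 at 1/10 per minute takes 45/7 minutes.
Total from the start = 5 + 45/7 = 80/7 minutes.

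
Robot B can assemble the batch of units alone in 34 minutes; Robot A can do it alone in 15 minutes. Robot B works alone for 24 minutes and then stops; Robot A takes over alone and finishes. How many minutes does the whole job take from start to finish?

In 24 minutes Robot B does 24/34 = 12/17 of the job, leaving 5/17.
Robot A works at 1/15 per minute, so finishing takes 5/17 ÷ 1/15 = 75/17 minutes.
Total time = 24 + 75/17 = 483/17 minutes.

483/17 minutes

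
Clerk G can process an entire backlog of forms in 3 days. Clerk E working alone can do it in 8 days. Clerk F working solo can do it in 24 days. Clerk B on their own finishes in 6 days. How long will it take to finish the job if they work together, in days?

Combined rate: 1/3 + 1/8 + 1/24 + 1/6 = (8 + 3 + 1 + 4)/24 = 16/24 = 2/3 per day.
Time = 1 ÷ (2/3) = 3/2 days.

3/2 days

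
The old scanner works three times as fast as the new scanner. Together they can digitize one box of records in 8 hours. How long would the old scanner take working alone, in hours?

Let the new scanner's rate be r; then the old scanner's rate is 3r, so together (3 + 1)r = 4r = 1/8.
Thus r = 1/32 per hour.
The new scanner alone: 32 hours; the old scanner alone: 32/3 hours.

32/3 hours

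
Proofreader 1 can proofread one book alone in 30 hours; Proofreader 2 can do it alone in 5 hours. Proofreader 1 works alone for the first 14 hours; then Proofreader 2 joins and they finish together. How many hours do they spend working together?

In 14 hours Proofreader 1 does 14/30 = 7/15 of the job, leaving 8/15.
Proofreader 1 and Proofreader 2 together work at 7/30 per hour, so finishing takes 8/15 ÷ 7/30 = 16/7 hours.

16/7 hours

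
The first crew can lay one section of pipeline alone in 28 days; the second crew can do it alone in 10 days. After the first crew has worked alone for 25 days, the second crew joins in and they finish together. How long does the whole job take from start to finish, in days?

490/19 days

In 25 days the first crew does 25/28 of the job, leaving 3/28.
The first crew and the second crew together work at 19/140 per day, so finishing takes 3/28 ÷ 19/140 = 15/19 days.
Total time = 25 + 15/19 = 490/19 days.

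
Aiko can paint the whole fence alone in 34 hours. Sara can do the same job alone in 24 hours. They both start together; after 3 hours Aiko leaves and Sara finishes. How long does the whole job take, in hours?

372/17 hours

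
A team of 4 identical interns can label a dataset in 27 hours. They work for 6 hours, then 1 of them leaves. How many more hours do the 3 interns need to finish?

One intern does 1/108 of the job per hour.
After 6 hours with 4 interns, 2/9 is done (7/9 left).
With 3 interns the rate is 3/108 = 1/36, so the rest takes 7/9 ÷ 1/36 = 28 hours.

28 hours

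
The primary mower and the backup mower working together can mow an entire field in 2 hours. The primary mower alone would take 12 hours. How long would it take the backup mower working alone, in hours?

Combined rate is 1/2 per hour.
Known contribution: 1/12 per hour.
So the backup mower's rate is 1/2 − 1/12 = 5/12, meaning 12/5 hours alone.

12/5 hours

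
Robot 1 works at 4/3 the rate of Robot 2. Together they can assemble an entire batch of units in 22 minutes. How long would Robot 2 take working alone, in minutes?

Let Robot 2's rate be r; then Robot 1's rate is (4/3)r, so together (4/3 + 1)r = (7/3)r = 1/22.
Thus r = 3/154 per minute.
Robot 2 alone: 154/3 minutes; Robot 1 alone: 77/2 minutes.

154/3 minutes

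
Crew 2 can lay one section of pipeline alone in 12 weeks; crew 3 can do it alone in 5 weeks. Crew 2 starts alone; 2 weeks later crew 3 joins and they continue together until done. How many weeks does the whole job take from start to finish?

In 2 weeks crew 2 does 2/12 = 1/6 of the job, leaving 5/6.
Crew 2 and crew 3 together work at 17/60 per week, so finishing takes 5/6 ÷ 17/60 = 50/17 weeks.
Total time = 2 + 50/17 = 84/17 weeks.

84/17 weeks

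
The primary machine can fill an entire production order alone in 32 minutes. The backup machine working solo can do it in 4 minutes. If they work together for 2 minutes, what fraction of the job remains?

Combined rate: 1/32 + 1/4 = (1 + 8)/32 = 9/32 per minute.
In 2 minutes they complete 2·9/32 = 9/16 of the job.
So 7/16 remains.

7/16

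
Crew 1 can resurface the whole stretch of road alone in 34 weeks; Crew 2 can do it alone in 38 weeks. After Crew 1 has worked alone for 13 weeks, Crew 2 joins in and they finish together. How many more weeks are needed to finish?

In 13 weeks Crew 1 does 13/34 of the job, leaving 21/34.
Crew 1 and Crew 2 together work at 18/323 per week, so finishing takes 21/34 ÷ 18/323 = 133/12 weeks.

133/12 weeks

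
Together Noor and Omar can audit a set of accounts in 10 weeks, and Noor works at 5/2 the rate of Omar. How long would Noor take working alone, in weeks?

Let Omar's rate be r; then Noor's rate is (5/2)r, so together (5/2 + 1)r = (7/2)r = 1/10.
Thus r = 1/35 per week.
Omar alone: 35 weeks; Noor alone: 14 weeks.

14 weeks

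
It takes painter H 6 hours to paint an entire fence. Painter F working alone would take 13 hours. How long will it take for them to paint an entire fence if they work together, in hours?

Combined rate: 1/6 + 1/13 = (13 + 6)/78 = 19/78 per hour.
Time = 1 ÷ (19/78) = 78/19 hours.

78/19 hours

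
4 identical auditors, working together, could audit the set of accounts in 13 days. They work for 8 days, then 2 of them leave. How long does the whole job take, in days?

One auditor does 1/52 of the job per day.
After 8 days with 4 auditors, 8/13 is done (5/13 left).
With 2 auditors the rate is 2/52 = 1/26, so the rest takes 5/13 ÷ 1/26 = 10 days.
Total = 8 + 10 = 18 days.

18 days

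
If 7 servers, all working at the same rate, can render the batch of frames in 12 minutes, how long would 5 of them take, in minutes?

Total work is 7·12 = 84 server-minutes.
With 5 servers: 84/5 minutes.

84/5 minutes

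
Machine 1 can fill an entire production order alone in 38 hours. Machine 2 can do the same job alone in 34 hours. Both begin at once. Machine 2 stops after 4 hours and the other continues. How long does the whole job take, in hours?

570/17 hours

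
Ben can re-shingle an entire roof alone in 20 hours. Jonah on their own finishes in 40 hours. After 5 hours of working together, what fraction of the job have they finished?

Combined rate: 1/20 + 1/40 = (2 + 1)/40 = 3/40 per hour.
In 5 hours they complete 5·3/40 = 3/8 of the job.

3/8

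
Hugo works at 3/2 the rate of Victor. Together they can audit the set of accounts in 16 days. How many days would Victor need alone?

Let Victor's rate be r; then Hugo's rate is (3/2)r, so together (3/2 + 1)r = (5/2)r = 1/16.
Thus r = 1/40 per day.
Victor alone: 40 days; Hugo alone: 80/3 days.

40 days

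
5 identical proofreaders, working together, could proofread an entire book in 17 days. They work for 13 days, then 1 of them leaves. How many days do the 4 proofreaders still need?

5 days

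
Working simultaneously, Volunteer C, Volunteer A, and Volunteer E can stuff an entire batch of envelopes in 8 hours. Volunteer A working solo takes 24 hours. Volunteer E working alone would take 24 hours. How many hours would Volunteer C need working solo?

Combined rate is 1/8 per hour.
Known contribution: 1/24 + 1/24 = (1 + 1)/24 = 2/24 = 1/12 per hour.
So Volunteer C's rate is 1/8 − 1/12 = 1/24, meaning 24 hours alone.

24 hours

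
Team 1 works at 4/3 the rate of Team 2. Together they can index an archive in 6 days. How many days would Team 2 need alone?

Let Team 2's rate be r; then Team 1's rate is (4/3)r, so together (4/3 + 1)r = (7/3)r = 1/6.
Thus r = 1/14 per day.
Team 2 alone: 14 days; Team 1 alone: 21/2 days.

14 days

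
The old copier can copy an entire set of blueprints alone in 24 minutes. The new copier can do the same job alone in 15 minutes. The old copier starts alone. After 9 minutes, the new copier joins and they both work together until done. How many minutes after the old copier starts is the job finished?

192/13 minutes

In the first 9 minutes the old copier alone does 9/24 = 3/8 of the job, leaving 5/8.
Once everyone is working, combined rate: 1/24 + 1/15 = (5 + 8)/120 = 13/120 per minute.
Remaining 5/8 at 13/120 per minute takes 75/13 minutes.
Total from the start = 9 + 75/13 = 192/13 minutes.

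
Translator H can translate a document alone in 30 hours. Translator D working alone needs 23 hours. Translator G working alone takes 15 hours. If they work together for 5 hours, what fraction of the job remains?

13/46

Combined rate: 1/30 + 1/23 + 1/15 = (23 + 30 + 46)/690 = 99/690 = 33/230 per hour.
In 5 hours they complete 5·33/230 = 33/46 of the job.
So 13/46 remains.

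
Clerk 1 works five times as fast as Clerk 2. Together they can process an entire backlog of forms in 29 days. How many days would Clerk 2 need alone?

174 days

Let Clerk 2's rate be r; then Clerk 1's rate is 5r, so together (5 + 1)r = 6r = 1/29.
Thus r = 1/174 per day.
Clerk 2 alone: 174 days; Clerk 1 alone: 174/5 days.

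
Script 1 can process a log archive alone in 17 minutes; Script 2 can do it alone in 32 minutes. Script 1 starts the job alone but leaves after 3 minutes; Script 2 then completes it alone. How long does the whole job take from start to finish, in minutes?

499/17 minutes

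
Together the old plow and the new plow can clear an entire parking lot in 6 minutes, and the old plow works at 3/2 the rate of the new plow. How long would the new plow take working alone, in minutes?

15 minutes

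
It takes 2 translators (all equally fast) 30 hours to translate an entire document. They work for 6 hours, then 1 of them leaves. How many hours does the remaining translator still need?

48 hours

One translator does 1/60 of the job per hour.
After 6 hours with 2 translators, 1/5 is done (4/5 left).
With 1 translator the rate is 1/60, so the rest takes 4/5 ÷ 1/60 = 48 hours.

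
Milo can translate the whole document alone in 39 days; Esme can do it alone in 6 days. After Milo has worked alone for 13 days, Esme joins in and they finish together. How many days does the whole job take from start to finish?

In 13 days Milo does 13/39 = 1/3 of the job, leaving 2/3.
Milo and Esme together work at 5/26 per day, so finishing takes 2/3 ÷ 5/26 = 52/15 days.
Total time = 13 + 52/15 = 247/15 days.

247/15 days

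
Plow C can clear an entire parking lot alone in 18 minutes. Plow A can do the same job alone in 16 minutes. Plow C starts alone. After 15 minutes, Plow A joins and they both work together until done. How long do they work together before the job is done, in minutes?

In the first 15 minutes Plow C alone does 15/18 = 5/6 of the job, leaving 1/6.
Once everyone is working, combined rate: 1/18 + 1/16 = (8 + 9)/144 = 17/144 per minute.
Remaining 1/6 at 17/144 per minute takes 24/17 minutes.

24/17 minutes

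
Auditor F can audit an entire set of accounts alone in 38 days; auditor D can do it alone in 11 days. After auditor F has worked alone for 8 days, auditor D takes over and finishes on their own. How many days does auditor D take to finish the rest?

In 8 days auditor F does 8/38 = 4/19 of the job, leaving 15/19.
Auditor D works at 1/11 per day, so finishing takes 15/19 ÷ 1/11 = 165/19 days.

165/19 days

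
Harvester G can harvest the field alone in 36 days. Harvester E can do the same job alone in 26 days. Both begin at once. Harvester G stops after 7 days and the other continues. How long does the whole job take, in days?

In the first 7 days the combined rate is 31/468, so 217/468 of the job is done, leaving 251/468.
After harvester G leaves the rate is 1/26 per day; the remaining 251/468 takes 251/18 days.
Total = 7 + 251/18 = 377/18 days.

377/18 days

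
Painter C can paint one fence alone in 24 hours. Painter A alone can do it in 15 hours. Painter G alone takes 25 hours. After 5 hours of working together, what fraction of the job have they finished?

89/120

Combined rate: 1/24 + 1/15 + 1/25 = (25 + 40 + 24)/600 = 89/600 per hour.
In 5 hours they complete 5·89/600 = 89/120 of the job.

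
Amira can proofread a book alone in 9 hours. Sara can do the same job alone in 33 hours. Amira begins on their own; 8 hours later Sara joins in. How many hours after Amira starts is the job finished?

123/14 hours

In the first 8 hours Amira alone does 8/9 of the job, leaving 1/9.
Once everyone is working, combined rate: 1/9 + 1/33 = (11 + 3)/99 = 14/99 per hour.
Remaining 1/9 at 14/99 per hour takes 11/14 hours.
Total from the start = 8 + 11/14 = 123/14 hours.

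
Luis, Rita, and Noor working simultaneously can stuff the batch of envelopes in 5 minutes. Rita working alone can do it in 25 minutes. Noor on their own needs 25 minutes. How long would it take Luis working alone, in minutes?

Combined rate is 1/5 per minute.
Known contribution: 1/25 + 1/25 = (1 + 1)/25 = 2/25 per minute.
So Luis's rate is 1/5 − 2/25 = 3/25, meaning 25/3 minutes alone.

25/3 minutes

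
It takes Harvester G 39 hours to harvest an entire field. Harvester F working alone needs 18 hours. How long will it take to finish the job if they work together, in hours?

Combined rate: 1/39 + 1/18 = (6 + 13)/234 = 19/234 per hour.
Time = 1 ÷ (19/234) = 234/19 hours.

234/19 hours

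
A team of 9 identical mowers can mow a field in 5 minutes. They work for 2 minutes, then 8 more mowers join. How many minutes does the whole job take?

61/17 minutes

One mower does 1/45 of the job per minute.
After 2 minutes with 9 mowers, 2/5 is done (3/5 left).
With 17 mowers the rate is 17/45, so the rest takes 3/5 ÷ 17/45 = 27/17 minutes.
Total = 2 + 27/17 = 61/17 minutes.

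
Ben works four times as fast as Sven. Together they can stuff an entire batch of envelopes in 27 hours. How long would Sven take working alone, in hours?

Let Sven's rate be r; then Ben's rate is 4r, so together (4 + 1)r = 5r = 1/27.
Thus r = 1/135 per hour.
Sven alone: 135 hours; Ben alone: 135/4 hours.

135 hours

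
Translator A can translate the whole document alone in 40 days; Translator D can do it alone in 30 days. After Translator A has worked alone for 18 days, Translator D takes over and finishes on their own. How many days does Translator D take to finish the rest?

In 18 days Translator A does 18/40 = 9/20 of the job, leaving 11/20.
Translator D works at 1/30 per day, so finishing takes 11/20 ÷ 1/30 = 33/2 days.

33/2 days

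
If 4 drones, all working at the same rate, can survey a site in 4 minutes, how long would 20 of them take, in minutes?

Total work is 4·4 = 16 drone-minutes.
With 20 drones: 16/20 = 4/5 minutes.

4/5 minutes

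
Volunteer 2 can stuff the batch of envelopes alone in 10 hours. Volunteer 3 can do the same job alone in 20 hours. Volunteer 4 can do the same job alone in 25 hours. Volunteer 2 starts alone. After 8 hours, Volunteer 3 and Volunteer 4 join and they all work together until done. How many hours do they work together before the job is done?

20/19 hours

In the first 8 hours Volunteer 2 alone does 8/10 = 4/5 of the job, leaving 1/5.
Once everyone is working, combined rate: 1/10 + 1/20 + 1/25 = (10 + 5 + 4)/100 = 19/100 per hour.
Remaining 1/5 at 19/100 per hour takes 20/19 hours.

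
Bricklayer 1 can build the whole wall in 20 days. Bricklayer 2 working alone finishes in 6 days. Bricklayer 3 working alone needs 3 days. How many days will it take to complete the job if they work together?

Combined rate: 1/20 + 1/6 + 1/3 = (3 + 10 + 20)/60 = 33/60 = 11/20 per day.
Time = 1 ÷ (11/20) = 20/11 days.

20/11 days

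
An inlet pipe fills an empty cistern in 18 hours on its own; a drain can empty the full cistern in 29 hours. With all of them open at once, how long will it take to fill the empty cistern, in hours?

Net rate = 1/18 − 1/29 = (29 − 18)/522 = 11/522 per hour.
Filling time = 1 ÷ (11/522) = 522/11 hours.

522/11 hours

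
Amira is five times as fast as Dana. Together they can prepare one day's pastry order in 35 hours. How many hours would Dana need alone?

210 hours

Let Dana's rate be r; then Amira's rate is 5r, so together (5 + 1)r = 6r = 1/35.
Thus r = 1/210 per hour.
Dana alone: 210 hours; Amira alone: 42 hours.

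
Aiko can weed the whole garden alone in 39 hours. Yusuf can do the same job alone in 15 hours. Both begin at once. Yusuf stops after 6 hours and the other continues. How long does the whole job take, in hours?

In the first 6 hours the combined rate is 6/65, so 36/65 of the job is done, leaving 29/65.
After Yusuf leaves the rate is 1/39 per hour; the remaining 29/65 takes 87/5 hours.
Total = 6 + 87/5 = 117/5 hours.

117/5 hours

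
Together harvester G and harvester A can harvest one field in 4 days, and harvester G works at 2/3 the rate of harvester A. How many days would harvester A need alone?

Let harvester A's rate be r; then harvester G's rate is (2/3)r, so together (2/3 + 1)r = (5/3)r = 1/4.
Thus r = 3/20 per day.
Harvester A alone: 20/3 days; harvester G alone: 10 days.

20/3 days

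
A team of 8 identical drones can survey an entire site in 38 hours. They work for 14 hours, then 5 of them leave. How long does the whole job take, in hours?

78 hours

One drone does 1/304 of the job per hour.
After 14 hours with 8 drones, 7/19 is done (12/19 left).
With 3 drones the rate is 3/304, so the rest takes 12/19 ÷ 3/304 = 64 hours.
Total = 14 + 64 = 78 hours.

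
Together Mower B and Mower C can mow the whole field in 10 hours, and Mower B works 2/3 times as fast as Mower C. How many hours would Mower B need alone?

25 hours

Let Mower C's rate be r; then Mower B's rate is (2/3)r, so together (2/3 + 1)r = (5/3)r = 1/10.
Thus r = 3/50 per hour.
Mower C alone: 50/3 hours; Mower B alone: 25 hours.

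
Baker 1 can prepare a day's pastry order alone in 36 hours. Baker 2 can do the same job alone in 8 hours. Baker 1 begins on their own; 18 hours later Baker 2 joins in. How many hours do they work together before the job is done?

36/11 hours

In the first 18 hours Baker 1 alone does 18/36 = 1/2 of the job, leaving 1/2.
Once everyone is working, combined rate: 1/36 + 1/8 = (2 + 9)/72 = 11/72 per hour.
Remaining 1/2 at 11/72 per hour takes 36/11 hours.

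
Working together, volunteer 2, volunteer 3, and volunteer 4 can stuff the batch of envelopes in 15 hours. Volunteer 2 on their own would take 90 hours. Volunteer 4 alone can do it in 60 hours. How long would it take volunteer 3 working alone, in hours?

180/7 hours

Combined rate is 1/15 per hour.
Known contribution: 1/90 + 1/60 = (2 + 3)/180 = 5/180 = 1/36 per hour.
So volunteer 3's rate is 1/15 − 1/36 = 7/180, meaning 180/7 hours alone.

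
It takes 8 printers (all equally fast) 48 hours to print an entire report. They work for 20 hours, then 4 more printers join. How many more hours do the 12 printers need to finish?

One printer does 1/384 of the job per hour.
After 20 hours with 8 printers, 5/12 is done (7/12 left).
With 12 printers the rate is 12/384 = 1/32, so the rest takes 7/12 ÷ 1/32 = 56/3 hours.

56/3 hours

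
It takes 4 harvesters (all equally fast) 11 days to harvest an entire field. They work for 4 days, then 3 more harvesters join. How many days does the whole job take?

One harvester does 1/44 of the job per day.
After 4 days with 4 harvesters, 4/11 is done (7/11 left).
With 7 harvesters the rate is 7/44, so the rest takes 7/11 ÷ 7/44 = 4 days.
Total = 4 + 4 = 8 days.

8 days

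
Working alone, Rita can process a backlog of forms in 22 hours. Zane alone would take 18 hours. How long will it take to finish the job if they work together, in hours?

99/10 hours

Combined rate: 1/22 + 1/18 = (9 + 11)/198 = 20/198 = 10/99 per hour.
Time = 1 ÷ (10/99) = 99/10 hours.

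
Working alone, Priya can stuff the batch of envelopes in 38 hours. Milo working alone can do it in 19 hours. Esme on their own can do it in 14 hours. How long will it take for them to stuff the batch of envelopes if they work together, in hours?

Combined rate: 1/38 + 1/19 + 1/14 = (7 + 14 + 19)/266 = 40/266 = 20/133 per hour.
Time = 1 ÷ (20/133) = 133/20 hours.

133/20 hours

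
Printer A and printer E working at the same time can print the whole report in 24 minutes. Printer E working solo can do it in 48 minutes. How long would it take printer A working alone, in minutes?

48 minutes

Combined rate is 1/24 per minute.
Known contribution: 1/48 per minute.
So printer A's rate is 1/24 − 1/48 = 1/48, meaning 48 minutes alone.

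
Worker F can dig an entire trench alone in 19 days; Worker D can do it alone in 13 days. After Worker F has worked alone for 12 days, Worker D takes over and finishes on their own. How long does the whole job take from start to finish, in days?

319/19 days

In 12 days Worker F does 12/19 of the job, leaving 7/19.
Worker D works at 1/13 per day, so finishing takes 7/19 ÷ 1/13 = 91/19 days.
Total time = 12 + 91/19 = 319/19 days.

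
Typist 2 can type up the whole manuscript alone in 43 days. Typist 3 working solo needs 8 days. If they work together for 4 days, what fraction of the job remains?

Combined rate: 1/43 + 1/8 = (8 + 43)/344 = 51/344 per day.
In 4 days they complete 4·51/344 = 51/86 of the job.
So 35/86 remains.

35/86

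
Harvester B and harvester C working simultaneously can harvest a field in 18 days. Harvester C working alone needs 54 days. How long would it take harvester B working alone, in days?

Combined rate is 1/18 per day.
Known contribution: 1/54 per day.
So harvester B's rate is 1/18 − 1/54 = 1/27, meaning 27 days alone.

27 days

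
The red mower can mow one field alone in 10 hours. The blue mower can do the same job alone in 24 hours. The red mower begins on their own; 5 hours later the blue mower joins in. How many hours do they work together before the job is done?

In the first 5 hours the red mower alone does 5/10 = 1/2 of the job, leaving 1/2.
Once everyone is working, combined rate: 1/10 + 1/24 = (12 + 5)/120 = 17/120 per hour.
Remaining 1/2 at 17/120 per hour takes 60/17 hours.

60/17 hours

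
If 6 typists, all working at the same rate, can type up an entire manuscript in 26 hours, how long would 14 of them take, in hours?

Total work is 6·26 = 156 typist-hours.
With 14 typists: 156/14 = 78/7 hours.

78/7 hours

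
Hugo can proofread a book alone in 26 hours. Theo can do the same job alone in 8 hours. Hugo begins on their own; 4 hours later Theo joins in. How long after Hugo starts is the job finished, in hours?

156/17 hours

In the first 4 hours Hugo alone does 4/26 = 2/13 of the job, leaving 11/13.
Once everyone is working, combined rate: 1/26 + 1/8 = (4 + 13)/104 = 17/104 per hour.
Remaining 11/13 at 17/104 per hour takes 88/17 hours.
Total from the start = 4 + 88/17 = 156/17 hours.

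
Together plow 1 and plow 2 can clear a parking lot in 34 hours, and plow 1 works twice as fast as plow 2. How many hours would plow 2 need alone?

102 hours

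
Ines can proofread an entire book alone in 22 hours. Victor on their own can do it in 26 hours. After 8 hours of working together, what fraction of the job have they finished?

96/143

Combined rate: 1/22 + 1/26 = (13 + 11)/286 = 24/286 = 12/143 per hour.
In 8 hours they complete 8·12/143 = 96/143 of the job.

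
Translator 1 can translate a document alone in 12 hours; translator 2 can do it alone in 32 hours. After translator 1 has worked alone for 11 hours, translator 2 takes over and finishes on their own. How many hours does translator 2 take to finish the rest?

In 11 hours translator 1 does 11/12 of the job, leaving 1/12.
Translator 2 works at 1/32 per hour, so finishing takes 1/12 ÷ 1/32 = 8/3 hours.

8/3 hours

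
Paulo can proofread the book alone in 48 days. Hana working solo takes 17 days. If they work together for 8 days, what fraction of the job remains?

37/102

Combined rate: 1/48 + 1/17 = (17 + 48)/816 = 65/816 per day.
In 8 days they complete 8·65/816 = 65/102 of the job.
So 37/102 remains.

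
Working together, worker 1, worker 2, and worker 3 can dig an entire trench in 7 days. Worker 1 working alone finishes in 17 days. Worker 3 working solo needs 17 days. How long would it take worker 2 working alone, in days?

Combined rate is 1/7 per day.
Known contribution: 1/17 + 1/17 = (1 + 1)/17 = 2/17 per day.
So worker 2's rate is 1/7 − 2/17 = 3/119, meaning 119/3 days alone.

119/3 days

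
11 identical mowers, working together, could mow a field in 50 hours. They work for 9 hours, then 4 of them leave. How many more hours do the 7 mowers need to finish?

One mower does 1/550 of the job per hour.
After 9 hours with 11 mowers, 9/50 is done (41/50 left).
With 7 mowers the rate is 7/550, so the rest takes 41/50 ÷ 7/550 = 451/7 hours.

451/7 hours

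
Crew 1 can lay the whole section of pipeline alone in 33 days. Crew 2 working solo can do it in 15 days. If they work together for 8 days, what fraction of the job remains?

37/165

Combined rate: 1/33 + 1/15 = (5 + 11)/165 = 16/165 per day.
In 8 days they complete 8·16/165 = 128/165 of the job.
So 37/165 remains.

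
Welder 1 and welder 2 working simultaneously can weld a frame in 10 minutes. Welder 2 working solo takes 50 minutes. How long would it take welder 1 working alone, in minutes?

Combined rate is 1/10 per minute.
Known contribution: 1/50 per minute.
So welder 1's rate is 1/10 − 1/50 = 2/25, meaning 25/2 minutes alone.

25/2 minutes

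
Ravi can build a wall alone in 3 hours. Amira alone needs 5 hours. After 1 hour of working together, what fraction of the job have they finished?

Combined rate: 1/3 + 1/5 = (5 + 3)/15 = 8/15 per hour.
In 1 hour they complete 1·8/15 = 8/15 of the job.

8/15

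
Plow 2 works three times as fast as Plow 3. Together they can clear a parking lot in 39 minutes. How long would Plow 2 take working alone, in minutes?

52 minutes

Let Plow 3's rate be r; then Plow 2's rate is 3r, so together (3 + 1)r = 4r = 1/39.
Thus r = 1/156 per minute.
Plow 3 alone: 156 minutes; Plow 2 alone: 52 minutes.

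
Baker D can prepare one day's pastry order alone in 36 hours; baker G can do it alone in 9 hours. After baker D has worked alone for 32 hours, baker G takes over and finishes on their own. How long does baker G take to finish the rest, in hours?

1 hour

In 32 hours baker D does 32/36 = 8/9 of the job, leaving 1/9.
Baker G works at 1/9 per hour, so finishing takes 1/9 ÷ 1/9 = 1 hour.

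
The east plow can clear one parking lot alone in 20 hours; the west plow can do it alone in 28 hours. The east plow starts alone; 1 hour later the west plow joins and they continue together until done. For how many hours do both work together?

133/12 hours

In 1 hour the east plow does 1/20 of the job, leaving 19/20.
The east plow and the west plow together work at 3/35 per hour, so finishing takes 19/20 ÷ 3/35 = 133/12 hours.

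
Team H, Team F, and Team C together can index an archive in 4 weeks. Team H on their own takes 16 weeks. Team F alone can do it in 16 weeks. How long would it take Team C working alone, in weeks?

Combined rate is 1/4 per week.
Known contribution: 1/16 + 1/16 = (1 + 1)/16 = 2/16 = 1/8 per week.
So Team C's rate is 1/4 − 1/8 = 1/8, meaning 8 weeks alone.

8 weeks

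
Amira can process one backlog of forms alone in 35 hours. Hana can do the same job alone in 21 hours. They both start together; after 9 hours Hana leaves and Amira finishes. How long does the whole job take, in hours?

20 hours

In the first 9 hours the combined rate is 8/105, so 24/35 of the job is done, leaving 11/35.
After Hana leaves the rate is 1/35 per hour; the remaining 11/35 takes 11 hours.
Total = 9 + 11 = 20 hours.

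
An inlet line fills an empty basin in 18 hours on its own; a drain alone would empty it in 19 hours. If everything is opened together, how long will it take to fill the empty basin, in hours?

342 hours

Net rate = 1/18 − 1/19 = (19 − 18)/342 = 1/342 per hour.
Filling time = 1 ÷ (1/342) = 342 hours.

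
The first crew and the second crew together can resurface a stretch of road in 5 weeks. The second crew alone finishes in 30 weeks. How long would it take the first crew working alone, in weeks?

Combined rate is 1/5 per week.
Known contribution: 1/30 per week.
So the first crew's rate is 1/5 − 1/30 = 1/6, meaning 6 weeks alone.

6 weeks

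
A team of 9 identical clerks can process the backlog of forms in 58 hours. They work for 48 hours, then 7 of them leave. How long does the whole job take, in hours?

93 hours

One clerk does 1/522 of the job per hour.
After 48 hours with 9 clerks, 24/29 is done (5/29 left).
With 2 clerks the rate is 2/522 = 1/261, so the rest takes 5/29 ÷ 1/261 = 45 hours.
Total = 48 + 45 = 93 hours.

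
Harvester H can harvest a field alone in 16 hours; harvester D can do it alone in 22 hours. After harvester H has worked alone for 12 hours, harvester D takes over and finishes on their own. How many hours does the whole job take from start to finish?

In 12 hours harvester H does 12/16 = 3/4 of the job, leaving 1/4.
Harvester D works at 1/22 per hour, so finishing takes 1/4 ÷ 1/22 = 11/2 hours.
Total time = 12 + 11/2 = 35/2 hours.

35/2 hours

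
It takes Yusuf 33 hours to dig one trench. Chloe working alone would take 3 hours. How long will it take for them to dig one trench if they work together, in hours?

With two workers the combined time is the product over the sum: 33·3/(33+3) = 99/36 = 11/4 hours.

11/4 hours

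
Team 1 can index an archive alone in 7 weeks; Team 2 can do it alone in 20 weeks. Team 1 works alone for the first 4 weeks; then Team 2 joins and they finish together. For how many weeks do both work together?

20/9 weeks

In 4 weeks Team 1 does 4/7 of the job, leaving 3/7.
Team 1 and Team 2 together work at 27/140 per week, so finishing takes 3/7 ÷ 27/140 = 20/9 weeks.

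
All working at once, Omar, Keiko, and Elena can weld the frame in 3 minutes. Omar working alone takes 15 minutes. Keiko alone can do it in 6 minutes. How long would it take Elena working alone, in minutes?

Combined rate is 1/3 per minute.
Known contribution: 1/15 + 1/6 = (2 + 5)/30 = 7/30 per minute.
So Elena's rate is 1/3 − 7/30 = 1/10, meaning 10 minutes alone.

10 minutes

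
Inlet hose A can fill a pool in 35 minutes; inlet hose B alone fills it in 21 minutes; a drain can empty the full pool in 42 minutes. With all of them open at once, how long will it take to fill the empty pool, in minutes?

210/11 minutes

Net rate = 1/35 + 1/21 − 1/42 = (6 + 10 − 5)/210 = 11/210 per minute.
Filling time = 1 ÷ (11/210) = 210/11 minutes.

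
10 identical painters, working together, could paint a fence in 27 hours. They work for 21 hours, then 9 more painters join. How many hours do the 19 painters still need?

60/19 hours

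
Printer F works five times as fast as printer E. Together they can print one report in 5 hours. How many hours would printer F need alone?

6 hours

Let printer E's rate be r; then printer F's rate is 5r, so together (5 + 1)r = 6r = 1/5.
Thus r = 1/30 per hour.
Printer E alone: 30 hours; printer F alone: 6 hours.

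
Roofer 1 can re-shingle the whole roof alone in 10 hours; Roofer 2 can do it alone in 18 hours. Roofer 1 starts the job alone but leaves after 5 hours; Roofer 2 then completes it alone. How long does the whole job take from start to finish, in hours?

In 5 hours Roofer 1 does 5/10 = 1/2 of the job, leaving 1/2.
Roofer 2 works at 1/18 per hour, so finishing takes 1/2 ÷ 1/18 = 9 hours.
Total time = 5 + 9 = 14 hours.

14 hours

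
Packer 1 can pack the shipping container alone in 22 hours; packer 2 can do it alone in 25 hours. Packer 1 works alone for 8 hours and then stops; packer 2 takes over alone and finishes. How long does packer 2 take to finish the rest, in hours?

175/11 hours

In 8 hours packer 1 does 8/22 = 4/11 of the job, leaving 7/11.
Packer 2 works at 1/25 per hour, so finishing takes 7/11 ÷ 1/25 = 175/11 hours.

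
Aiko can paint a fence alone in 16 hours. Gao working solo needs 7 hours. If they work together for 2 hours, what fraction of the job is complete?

Combined rate: 1/16 + 1/7 = (7 + 16)/112 = 23/112 per hour.
In 2 hours they complete 2·23/112 = 23/56 of the job.

23/56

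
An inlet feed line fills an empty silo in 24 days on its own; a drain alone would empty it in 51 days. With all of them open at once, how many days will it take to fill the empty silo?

Net rate = 1/24 − 1/51 = (17 − 8)/408 = 9/408 = 3/136 per day.
Filling time = 1 ÷ (3/136) = 136/3 days.

136/3 days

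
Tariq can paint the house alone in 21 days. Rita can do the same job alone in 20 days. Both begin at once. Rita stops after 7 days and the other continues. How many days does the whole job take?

In the first 7 days the combined rate is 41/420, so 41/60 of the job is done, leaving 19/60.
After Rita leaves the rate is 1/21 per day; the remaining 19/60 takes 133/20 days.
Total = 7 + 133/20 = 273/20 days.

273/20 days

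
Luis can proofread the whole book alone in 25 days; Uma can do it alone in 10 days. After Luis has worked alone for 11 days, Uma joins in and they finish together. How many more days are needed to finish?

4 days

In 11 days Luis does 11/25 of the job, leaving 14/25.
Luis and Uma together work at 7/50 per day, so finishing takes 14/25 ÷ 7/50 = 4 days.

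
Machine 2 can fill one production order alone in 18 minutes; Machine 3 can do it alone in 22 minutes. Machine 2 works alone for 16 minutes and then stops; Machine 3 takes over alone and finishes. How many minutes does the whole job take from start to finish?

166/9 minutes

In 16 minutes Machine 2 does 16/18 = 8/9 of the job, leaving 1/9.
Machine 3 works at 1/22 per minute, so finishing takes 1/9 ÷ 1/22 = 22/9 minutes.
Total time = 16 + 22/9 = 166/9 minutes.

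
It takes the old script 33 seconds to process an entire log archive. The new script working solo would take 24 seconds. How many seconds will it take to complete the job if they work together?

Combined rate: 1/33 + 1/24 = (8 + 11)/264 = 19/264 per second.
Time = 1 ÷ (19/264) = 264/19 seconds.

264/19 seconds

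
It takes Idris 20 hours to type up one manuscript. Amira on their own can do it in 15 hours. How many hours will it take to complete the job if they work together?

With two workers the combined time is the product over the sum: 20·15/(20+15) = 300/35 = 60/7 hours.

60/7 hours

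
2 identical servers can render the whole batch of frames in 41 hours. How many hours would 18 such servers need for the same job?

Total work is 2·41 = 82 server-hours.
With 18 servers: 82/18 = 41/9 hours.

41/9 hours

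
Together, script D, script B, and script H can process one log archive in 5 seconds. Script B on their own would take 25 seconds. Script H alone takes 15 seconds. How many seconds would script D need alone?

Combined rate is 1/5 per second.
Known contribution: 1/25 + 1/15 = (3 + 5)/75 = 8/75 per second.
So script D's rate is 1/5 − 8/75 = 7/75, meaning 75/7 seconds alone.

75/7 seconds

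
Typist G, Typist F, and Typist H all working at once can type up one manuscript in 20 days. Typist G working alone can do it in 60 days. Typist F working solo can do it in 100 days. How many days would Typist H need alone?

Combined rate is 1/20 per day.
Known contribution: 1/60 + 1/100 = (5 + 3)/300 = 8/300 = 2/75 per day.
So Typist H's rate is 1/20 − 2/75 = 7/300, meaning 300/7 days alone.

300/7 days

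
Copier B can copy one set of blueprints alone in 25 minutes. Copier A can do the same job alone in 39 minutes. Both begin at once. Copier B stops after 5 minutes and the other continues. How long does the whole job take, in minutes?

156/5 minutes

In the first 5 minutes the combined rate is 64/975, so 64/195 of the job is done, leaving 131/195.
After copier B leaves the rate is 1/39 per minute; the remaining 131/195 takes 131/5 minutes.
Total = 5 + 131/5 = 156/5 minutes.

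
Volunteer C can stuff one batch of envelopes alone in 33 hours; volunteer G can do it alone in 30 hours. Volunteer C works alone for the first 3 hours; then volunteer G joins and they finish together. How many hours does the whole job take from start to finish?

In 3 hours volunteer C does 3/33 = 1/11 of the job, leaving 10/11.
Volunteer C and volunteer G together work at 7/110 per hour, so finishing takes 10/11 ÷ 7/110 = 100/7 hours.
Total time = 3 + 100/7 = 121/7 hours.

121/7 hours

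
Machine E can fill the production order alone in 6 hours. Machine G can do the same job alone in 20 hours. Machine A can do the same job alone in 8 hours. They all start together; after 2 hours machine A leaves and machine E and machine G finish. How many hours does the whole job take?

45/13 hours

In the first 2 hours the combined rate is 41/120, so 41/60 of the job is done, leaving 19/60.
After machine A leaves the rate is 13/60 per hour; the remaining 19/60 takes 19/13 hours.
Total = 2 + 19/13 = 45/13 hours.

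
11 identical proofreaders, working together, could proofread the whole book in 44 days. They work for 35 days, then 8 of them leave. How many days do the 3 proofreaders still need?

33 days

One proofreader does 1/484 of the job per day.
After 35 days with 11 proofreaders, 35/44 is done (9/44 left).
With 3 proofreaders the rate is 3/484, so the rest takes 9/44 ÷ 3/484 = 33 days.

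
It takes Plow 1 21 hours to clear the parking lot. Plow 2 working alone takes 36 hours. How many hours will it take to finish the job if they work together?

Combined rate: 1/21 + 1/36 = (12 + 7)/252 = 19/252 per hour.
Time = 1 ÷ (19/252) = 252/19 hours.

252/19 hours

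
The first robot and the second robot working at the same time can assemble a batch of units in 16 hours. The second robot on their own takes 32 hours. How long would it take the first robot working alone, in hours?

Combined rate is 1/16 per hour.
Known contribution: 1/32 per hour.
So the first robot's rate is 1/16 − 1/32 = 1/32, meaning 32 hours alone.

32 hours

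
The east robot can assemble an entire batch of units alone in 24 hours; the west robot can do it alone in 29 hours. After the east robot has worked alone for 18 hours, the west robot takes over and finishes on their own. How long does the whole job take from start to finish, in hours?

In 18 hours the east robot does 18/24 = 3/4 of the job, leaving 1/4.
The west robot works at 1/29 per hour, so finishing takes 1/4 ÷ 1/29 = 29/4 hours.
Total time = 18 + 29/4 = 101/4 hours.

101/4 hours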